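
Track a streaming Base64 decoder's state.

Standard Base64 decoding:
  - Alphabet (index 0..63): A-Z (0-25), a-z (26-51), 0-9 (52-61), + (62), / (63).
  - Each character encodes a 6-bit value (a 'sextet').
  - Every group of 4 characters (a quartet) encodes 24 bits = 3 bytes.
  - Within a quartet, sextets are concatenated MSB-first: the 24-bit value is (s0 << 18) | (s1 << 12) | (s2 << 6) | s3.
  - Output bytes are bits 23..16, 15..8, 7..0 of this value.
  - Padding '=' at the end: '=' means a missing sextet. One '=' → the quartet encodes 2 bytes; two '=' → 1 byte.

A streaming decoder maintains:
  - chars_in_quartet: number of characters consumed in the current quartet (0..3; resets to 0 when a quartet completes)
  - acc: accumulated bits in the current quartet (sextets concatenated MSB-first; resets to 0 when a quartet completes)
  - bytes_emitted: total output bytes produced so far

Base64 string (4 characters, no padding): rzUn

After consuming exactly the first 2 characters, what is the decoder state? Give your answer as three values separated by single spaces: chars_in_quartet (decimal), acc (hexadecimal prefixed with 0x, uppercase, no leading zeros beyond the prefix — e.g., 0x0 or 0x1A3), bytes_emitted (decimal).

After char 0 ('r'=43): chars_in_quartet=1 acc=0x2B bytes_emitted=0
After char 1 ('z'=51): chars_in_quartet=2 acc=0xAF3 bytes_emitted=0

Answer: 2 0xAF3 0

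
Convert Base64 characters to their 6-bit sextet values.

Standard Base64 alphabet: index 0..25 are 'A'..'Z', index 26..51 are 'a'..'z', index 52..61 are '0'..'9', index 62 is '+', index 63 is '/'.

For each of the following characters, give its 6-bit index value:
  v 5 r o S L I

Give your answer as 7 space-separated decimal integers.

'v': a..z range, 26 + ord('v') − ord('a') = 47
'5': 0..9 range, 52 + ord('5') − ord('0') = 57
'r': a..z range, 26 + ord('r') − ord('a') = 43
'o': a..z range, 26 + ord('o') − ord('a') = 40
'S': A..Z range, ord('S') − ord('A') = 18
'L': A..Z range, ord('L') − ord('A') = 11
'I': A..Z range, ord('I') − ord('A') = 8

Answer: 47 57 43 40 18 11 8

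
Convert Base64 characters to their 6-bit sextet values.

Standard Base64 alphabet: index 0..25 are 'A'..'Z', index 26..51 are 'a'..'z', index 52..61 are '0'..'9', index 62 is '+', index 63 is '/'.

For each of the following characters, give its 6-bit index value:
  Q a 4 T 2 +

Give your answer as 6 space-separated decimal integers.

Answer: 16 26 56 19 54 62

Derivation:
'Q': A..Z range, ord('Q') − ord('A') = 16
'a': a..z range, 26 + ord('a') − ord('a') = 26
'4': 0..9 range, 52 + ord('4') − ord('0') = 56
'T': A..Z range, ord('T') − ord('A') = 19
'2': 0..9 range, 52 + ord('2') − ord('0') = 54
'+': index 62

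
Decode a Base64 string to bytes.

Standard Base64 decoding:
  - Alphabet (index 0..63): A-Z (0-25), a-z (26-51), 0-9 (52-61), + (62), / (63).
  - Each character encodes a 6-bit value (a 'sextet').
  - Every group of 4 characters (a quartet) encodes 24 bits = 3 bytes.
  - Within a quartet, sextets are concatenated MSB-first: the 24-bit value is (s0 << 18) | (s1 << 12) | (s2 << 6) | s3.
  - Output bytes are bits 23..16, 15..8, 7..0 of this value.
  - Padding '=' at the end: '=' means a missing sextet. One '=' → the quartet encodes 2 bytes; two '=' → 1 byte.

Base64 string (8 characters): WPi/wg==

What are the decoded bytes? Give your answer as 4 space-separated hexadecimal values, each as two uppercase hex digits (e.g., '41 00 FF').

After char 0 ('W'=22): chars_in_quartet=1 acc=0x16 bytes_emitted=0
After char 1 ('P'=15): chars_in_quartet=2 acc=0x58F bytes_emitted=0
After char 2 ('i'=34): chars_in_quartet=3 acc=0x163E2 bytes_emitted=0
After char 3 ('/'=63): chars_in_quartet=4 acc=0x58F8BF -> emit 58 F8 BF, reset; bytes_emitted=3
After char 4 ('w'=48): chars_in_quartet=1 acc=0x30 bytes_emitted=3
After char 5 ('g'=32): chars_in_quartet=2 acc=0xC20 bytes_emitted=3
Padding '==': partial quartet acc=0xC20 -> emit C2; bytes_emitted=4

Answer: 58 F8 BF C2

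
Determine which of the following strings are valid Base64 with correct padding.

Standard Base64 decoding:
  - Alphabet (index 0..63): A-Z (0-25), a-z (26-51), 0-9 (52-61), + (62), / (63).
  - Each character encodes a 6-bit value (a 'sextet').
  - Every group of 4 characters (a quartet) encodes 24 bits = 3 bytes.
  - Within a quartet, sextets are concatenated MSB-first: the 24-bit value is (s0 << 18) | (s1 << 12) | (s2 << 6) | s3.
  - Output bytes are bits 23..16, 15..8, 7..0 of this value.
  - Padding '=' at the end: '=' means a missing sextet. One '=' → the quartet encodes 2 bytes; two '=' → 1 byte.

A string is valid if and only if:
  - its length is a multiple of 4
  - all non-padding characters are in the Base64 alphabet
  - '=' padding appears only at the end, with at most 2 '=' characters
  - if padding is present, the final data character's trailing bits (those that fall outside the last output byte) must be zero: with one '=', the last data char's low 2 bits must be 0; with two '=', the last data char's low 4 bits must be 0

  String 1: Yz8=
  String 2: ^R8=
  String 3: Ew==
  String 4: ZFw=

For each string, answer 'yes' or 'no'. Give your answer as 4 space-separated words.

String 1: 'Yz8=' → valid
String 2: '^R8=' → invalid (bad char(s): ['^'])
String 3: 'Ew==' → valid
String 4: 'ZFw=' → valid

Answer: yes no yes yes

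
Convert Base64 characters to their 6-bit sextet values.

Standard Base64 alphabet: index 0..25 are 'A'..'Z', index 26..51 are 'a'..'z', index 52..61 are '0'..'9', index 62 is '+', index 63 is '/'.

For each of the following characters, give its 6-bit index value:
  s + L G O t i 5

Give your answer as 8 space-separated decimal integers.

Answer: 44 62 11 6 14 45 34 57

Derivation:
's': a..z range, 26 + ord('s') − ord('a') = 44
'+': index 62
'L': A..Z range, ord('L') − ord('A') = 11
'G': A..Z range, ord('G') − ord('A') = 6
'O': A..Z range, ord('O') − ord('A') = 14
't': a..z range, 26 + ord('t') − ord('a') = 45
'i': a..z range, 26 + ord('i') − ord('a') = 34
'5': 0..9 range, 52 + ord('5') − ord('0') = 57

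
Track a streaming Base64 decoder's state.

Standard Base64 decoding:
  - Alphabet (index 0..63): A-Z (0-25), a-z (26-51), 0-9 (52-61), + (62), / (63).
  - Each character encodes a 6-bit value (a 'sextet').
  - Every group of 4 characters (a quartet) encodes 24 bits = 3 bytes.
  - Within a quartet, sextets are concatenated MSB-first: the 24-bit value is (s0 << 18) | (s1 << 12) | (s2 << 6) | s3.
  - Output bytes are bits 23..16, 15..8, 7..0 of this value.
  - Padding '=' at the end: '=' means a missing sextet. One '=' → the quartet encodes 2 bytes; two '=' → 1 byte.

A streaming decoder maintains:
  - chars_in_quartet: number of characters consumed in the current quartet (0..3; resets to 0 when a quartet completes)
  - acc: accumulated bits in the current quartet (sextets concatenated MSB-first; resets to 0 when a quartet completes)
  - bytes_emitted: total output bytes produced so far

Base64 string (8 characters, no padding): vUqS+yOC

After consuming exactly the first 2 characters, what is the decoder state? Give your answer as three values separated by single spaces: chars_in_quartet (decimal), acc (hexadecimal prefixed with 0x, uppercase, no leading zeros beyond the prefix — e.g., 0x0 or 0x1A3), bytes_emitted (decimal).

After char 0 ('v'=47): chars_in_quartet=1 acc=0x2F bytes_emitted=0
After char 1 ('U'=20): chars_in_quartet=2 acc=0xBD4 bytes_emitted=0

Answer: 2 0xBD4 0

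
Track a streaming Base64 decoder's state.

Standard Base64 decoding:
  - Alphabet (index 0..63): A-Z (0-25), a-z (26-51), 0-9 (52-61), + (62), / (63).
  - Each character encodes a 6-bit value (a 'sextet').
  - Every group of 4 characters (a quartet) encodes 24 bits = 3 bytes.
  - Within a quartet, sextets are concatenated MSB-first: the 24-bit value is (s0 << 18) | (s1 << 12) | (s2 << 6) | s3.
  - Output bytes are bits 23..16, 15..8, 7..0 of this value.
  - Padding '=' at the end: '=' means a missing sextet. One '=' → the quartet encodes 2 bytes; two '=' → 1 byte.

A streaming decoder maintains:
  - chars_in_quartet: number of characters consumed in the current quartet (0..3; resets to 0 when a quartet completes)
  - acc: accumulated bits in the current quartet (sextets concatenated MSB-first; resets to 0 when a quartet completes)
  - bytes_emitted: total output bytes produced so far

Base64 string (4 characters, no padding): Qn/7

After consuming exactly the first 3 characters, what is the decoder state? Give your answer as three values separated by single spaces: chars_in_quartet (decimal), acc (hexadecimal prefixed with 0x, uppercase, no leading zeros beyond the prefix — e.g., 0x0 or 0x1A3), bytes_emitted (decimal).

Answer: 3 0x109FF 0

Derivation:
After char 0 ('Q'=16): chars_in_quartet=1 acc=0x10 bytes_emitted=0
After char 1 ('n'=39): chars_in_quartet=2 acc=0x427 bytes_emitted=0
After char 2 ('/'=63): chars_in_quartet=3 acc=0x109FF bytes_emitted=0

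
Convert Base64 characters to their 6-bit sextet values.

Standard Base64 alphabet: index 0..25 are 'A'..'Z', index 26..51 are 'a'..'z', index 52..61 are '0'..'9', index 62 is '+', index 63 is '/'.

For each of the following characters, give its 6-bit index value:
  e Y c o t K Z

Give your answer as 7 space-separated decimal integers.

Answer: 30 24 28 40 45 10 25

Derivation:
'e': a..z range, 26 + ord('e') − ord('a') = 30
'Y': A..Z range, ord('Y') − ord('A') = 24
'c': a..z range, 26 + ord('c') − ord('a') = 28
'o': a..z range, 26 + ord('o') − ord('a') = 40
't': a..z range, 26 + ord('t') − ord('a') = 45
'K': A..Z range, ord('K') − ord('A') = 10
'Z': A..Z range, ord('Z') − ord('A') = 25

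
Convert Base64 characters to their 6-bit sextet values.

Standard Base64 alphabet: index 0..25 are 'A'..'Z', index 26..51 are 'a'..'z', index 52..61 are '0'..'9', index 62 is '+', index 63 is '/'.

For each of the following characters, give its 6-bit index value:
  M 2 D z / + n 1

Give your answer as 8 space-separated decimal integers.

Answer: 12 54 3 51 63 62 39 53

Derivation:
'M': A..Z range, ord('M') − ord('A') = 12
'2': 0..9 range, 52 + ord('2') − ord('0') = 54
'D': A..Z range, ord('D') − ord('A') = 3
'z': a..z range, 26 + ord('z') − ord('a') = 51
'/': index 63
'+': index 62
'n': a..z range, 26 + ord('n') − ord('a') = 39
'1': 0..9 range, 52 + ord('1') − ord('0') = 53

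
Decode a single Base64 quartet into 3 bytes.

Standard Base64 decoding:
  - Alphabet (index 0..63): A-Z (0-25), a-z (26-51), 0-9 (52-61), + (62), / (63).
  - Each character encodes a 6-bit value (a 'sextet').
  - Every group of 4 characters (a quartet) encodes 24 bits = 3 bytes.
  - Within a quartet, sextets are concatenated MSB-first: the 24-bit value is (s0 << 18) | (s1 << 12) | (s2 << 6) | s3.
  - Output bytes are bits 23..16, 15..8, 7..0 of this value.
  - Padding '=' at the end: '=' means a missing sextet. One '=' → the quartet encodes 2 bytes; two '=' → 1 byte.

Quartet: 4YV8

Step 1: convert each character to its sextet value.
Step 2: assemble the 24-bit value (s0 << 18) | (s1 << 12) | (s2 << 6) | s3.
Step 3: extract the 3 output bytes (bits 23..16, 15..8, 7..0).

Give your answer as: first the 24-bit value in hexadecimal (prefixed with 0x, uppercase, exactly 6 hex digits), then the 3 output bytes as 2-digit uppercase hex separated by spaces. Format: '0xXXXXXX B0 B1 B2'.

Answer: 0xE1857C E1 85 7C

Derivation:
Sextets: 4=56, Y=24, V=21, 8=60
24-bit: (56<<18) | (24<<12) | (21<<6) | 60
      = 0xE00000 | 0x018000 | 0x000540 | 0x00003C
      = 0xE1857C
Bytes: (v>>16)&0xFF=E1, (v>>8)&0xFF=85, v&0xFF=7C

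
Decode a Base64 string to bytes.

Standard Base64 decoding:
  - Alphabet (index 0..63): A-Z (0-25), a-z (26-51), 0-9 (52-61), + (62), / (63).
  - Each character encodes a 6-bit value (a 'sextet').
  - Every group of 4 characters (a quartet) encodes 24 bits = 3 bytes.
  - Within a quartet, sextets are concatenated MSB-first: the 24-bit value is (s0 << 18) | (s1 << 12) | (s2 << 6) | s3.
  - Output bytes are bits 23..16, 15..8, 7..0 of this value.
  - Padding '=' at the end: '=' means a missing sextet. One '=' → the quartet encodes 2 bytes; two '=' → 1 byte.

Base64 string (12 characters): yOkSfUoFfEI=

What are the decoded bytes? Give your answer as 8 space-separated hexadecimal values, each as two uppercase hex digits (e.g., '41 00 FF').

Answer: C8 E9 12 7D 4A 05 7C 42

Derivation:
After char 0 ('y'=50): chars_in_quartet=1 acc=0x32 bytes_emitted=0
After char 1 ('O'=14): chars_in_quartet=2 acc=0xC8E bytes_emitted=0
After char 2 ('k'=36): chars_in_quartet=3 acc=0x323A4 bytes_emitted=0
After char 3 ('S'=18): chars_in_quartet=4 acc=0xC8E912 -> emit C8 E9 12, reset; bytes_emitted=3
After char 4 ('f'=31): chars_in_quartet=1 acc=0x1F bytes_emitted=3
After char 5 ('U'=20): chars_in_quartet=2 acc=0x7D4 bytes_emitted=3
After char 6 ('o'=40): chars_in_quartet=3 acc=0x1F528 bytes_emitted=3
After char 7 ('F'=5): chars_in_quartet=4 acc=0x7D4A05 -> emit 7D 4A 05, reset; bytes_emitted=6
After char 8 ('f'=31): chars_in_quartet=1 acc=0x1F bytes_emitted=6
After char 9 ('E'=4): chars_in_quartet=2 acc=0x7C4 bytes_emitted=6
After char 10 ('I'=8): chars_in_quartet=3 acc=0x1F108 bytes_emitted=6
Padding '=': partial quartet acc=0x1F108 -> emit 7C 42; bytes_emitted=8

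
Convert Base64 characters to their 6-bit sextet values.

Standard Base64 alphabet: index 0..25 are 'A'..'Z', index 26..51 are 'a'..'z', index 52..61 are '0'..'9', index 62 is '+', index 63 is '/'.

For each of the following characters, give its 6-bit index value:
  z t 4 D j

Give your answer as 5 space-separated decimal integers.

Answer: 51 45 56 3 35

Derivation:
'z': a..z range, 26 + ord('z') − ord('a') = 51
't': a..z range, 26 + ord('t') − ord('a') = 45
'4': 0..9 range, 52 + ord('4') − ord('0') = 56
'D': A..Z range, ord('D') − ord('A') = 3
'j': a..z range, 26 + ord('j') − ord('a') = 35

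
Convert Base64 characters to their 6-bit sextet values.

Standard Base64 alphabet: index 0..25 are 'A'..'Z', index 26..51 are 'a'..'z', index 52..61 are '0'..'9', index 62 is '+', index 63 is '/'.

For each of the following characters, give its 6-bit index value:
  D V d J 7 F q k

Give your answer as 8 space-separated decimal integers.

'D': A..Z range, ord('D') − ord('A') = 3
'V': A..Z range, ord('V') − ord('A') = 21
'd': a..z range, 26 + ord('d') − ord('a') = 29
'J': A..Z range, ord('J') − ord('A') = 9
'7': 0..9 range, 52 + ord('7') − ord('0') = 59
'F': A..Z range, ord('F') − ord('A') = 5
'q': a..z range, 26 + ord('q') − ord('a') = 42
'k': a..z range, 26 + ord('k') − ord('a') = 36

Answer: 3 21 29 9 59 5 42 36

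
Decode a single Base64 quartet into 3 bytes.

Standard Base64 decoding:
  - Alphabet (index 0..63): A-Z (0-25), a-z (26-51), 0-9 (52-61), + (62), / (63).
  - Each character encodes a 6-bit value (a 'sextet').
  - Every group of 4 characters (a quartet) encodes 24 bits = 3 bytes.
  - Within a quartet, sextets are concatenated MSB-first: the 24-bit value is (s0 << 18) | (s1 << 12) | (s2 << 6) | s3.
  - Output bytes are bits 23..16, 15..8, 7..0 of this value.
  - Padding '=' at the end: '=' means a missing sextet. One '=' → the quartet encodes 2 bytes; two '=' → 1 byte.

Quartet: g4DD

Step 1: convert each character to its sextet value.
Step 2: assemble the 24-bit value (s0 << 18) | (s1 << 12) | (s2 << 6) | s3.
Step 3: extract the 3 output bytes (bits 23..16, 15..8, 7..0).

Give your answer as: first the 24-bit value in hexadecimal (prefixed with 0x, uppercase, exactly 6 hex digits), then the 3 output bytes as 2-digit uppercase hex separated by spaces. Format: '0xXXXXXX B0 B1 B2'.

Sextets: g=32, 4=56, D=3, D=3
24-bit: (32<<18) | (56<<12) | (3<<6) | 3
      = 0x800000 | 0x038000 | 0x0000C0 | 0x000003
      = 0x8380C3
Bytes: (v>>16)&0xFF=83, (v>>8)&0xFF=80, v&0xFF=C3

Answer: 0x8380C3 83 80 C3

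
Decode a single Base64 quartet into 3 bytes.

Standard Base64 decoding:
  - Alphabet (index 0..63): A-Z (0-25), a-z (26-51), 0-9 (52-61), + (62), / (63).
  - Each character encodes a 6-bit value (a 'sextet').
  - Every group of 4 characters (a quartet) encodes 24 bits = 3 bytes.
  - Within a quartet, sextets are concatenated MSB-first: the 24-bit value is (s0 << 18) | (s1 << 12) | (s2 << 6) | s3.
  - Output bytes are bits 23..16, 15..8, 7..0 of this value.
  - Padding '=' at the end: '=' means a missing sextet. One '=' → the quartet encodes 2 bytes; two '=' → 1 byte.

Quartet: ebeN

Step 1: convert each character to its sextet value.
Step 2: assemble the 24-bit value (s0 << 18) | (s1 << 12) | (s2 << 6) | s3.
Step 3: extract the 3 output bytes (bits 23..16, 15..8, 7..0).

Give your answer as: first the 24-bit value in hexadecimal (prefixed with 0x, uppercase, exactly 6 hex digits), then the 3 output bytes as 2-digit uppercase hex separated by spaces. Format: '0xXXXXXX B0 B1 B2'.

Sextets: e=30, b=27, e=30, N=13
24-bit: (30<<18) | (27<<12) | (30<<6) | 13
      = 0x780000 | 0x01B000 | 0x000780 | 0x00000D
      = 0x79B78D
Bytes: (v>>16)&0xFF=79, (v>>8)&0xFF=B7, v&0xFF=8D

Answer: 0x79B78D 79 B7 8D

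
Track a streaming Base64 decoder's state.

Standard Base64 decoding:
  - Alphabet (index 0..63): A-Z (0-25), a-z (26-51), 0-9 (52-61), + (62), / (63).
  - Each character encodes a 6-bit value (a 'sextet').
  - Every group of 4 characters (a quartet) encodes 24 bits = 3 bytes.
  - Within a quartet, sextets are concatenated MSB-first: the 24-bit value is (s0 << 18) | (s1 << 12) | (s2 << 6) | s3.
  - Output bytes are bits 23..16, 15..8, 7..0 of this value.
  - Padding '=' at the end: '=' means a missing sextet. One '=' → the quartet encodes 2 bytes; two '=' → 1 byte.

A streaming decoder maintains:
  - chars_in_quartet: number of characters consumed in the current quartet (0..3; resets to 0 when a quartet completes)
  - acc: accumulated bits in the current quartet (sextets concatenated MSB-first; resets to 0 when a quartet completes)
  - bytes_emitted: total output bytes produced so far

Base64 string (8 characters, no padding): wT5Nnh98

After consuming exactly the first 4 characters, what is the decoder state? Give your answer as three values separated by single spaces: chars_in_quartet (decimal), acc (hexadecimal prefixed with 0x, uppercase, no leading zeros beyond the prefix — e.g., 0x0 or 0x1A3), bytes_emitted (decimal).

Answer: 0 0x0 3

Derivation:
After char 0 ('w'=48): chars_in_quartet=1 acc=0x30 bytes_emitted=0
After char 1 ('T'=19): chars_in_quartet=2 acc=0xC13 bytes_emitted=0
After char 2 ('5'=57): chars_in_quartet=3 acc=0x304F9 bytes_emitted=0
After char 3 ('N'=13): chars_in_quartet=4 acc=0xC13E4D -> emit C1 3E 4D, reset; bytes_emitted=3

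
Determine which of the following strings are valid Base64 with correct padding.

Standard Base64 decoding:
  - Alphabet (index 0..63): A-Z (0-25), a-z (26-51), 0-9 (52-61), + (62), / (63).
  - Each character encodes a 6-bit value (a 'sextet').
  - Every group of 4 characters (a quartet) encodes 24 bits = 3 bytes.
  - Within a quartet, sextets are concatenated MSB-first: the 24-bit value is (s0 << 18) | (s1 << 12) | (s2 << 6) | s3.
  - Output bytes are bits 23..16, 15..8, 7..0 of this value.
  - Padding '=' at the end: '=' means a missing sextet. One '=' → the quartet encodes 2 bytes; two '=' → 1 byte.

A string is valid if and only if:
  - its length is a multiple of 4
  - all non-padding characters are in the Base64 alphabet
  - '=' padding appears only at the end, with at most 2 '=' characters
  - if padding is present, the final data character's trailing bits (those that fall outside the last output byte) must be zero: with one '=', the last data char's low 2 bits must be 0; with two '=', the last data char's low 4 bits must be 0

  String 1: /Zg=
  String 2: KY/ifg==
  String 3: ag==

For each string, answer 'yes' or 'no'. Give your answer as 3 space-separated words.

String 1: '/Zg=' → valid
String 2: 'KY/ifg==' → valid
String 3: 'ag==' → valid

Answer: yes yes yes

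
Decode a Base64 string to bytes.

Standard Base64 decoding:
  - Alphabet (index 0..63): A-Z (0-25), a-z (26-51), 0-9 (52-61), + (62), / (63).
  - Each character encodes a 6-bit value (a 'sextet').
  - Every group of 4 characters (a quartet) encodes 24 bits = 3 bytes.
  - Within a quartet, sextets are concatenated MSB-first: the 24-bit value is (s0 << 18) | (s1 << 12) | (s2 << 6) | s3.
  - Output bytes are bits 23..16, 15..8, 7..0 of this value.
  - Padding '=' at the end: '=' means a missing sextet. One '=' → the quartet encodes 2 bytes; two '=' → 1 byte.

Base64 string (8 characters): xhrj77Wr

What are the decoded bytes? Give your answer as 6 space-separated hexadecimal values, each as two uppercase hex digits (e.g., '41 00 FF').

After char 0 ('x'=49): chars_in_quartet=1 acc=0x31 bytes_emitted=0
After char 1 ('h'=33): chars_in_quartet=2 acc=0xC61 bytes_emitted=0
After char 2 ('r'=43): chars_in_quartet=3 acc=0x3186B bytes_emitted=0
After char 3 ('j'=35): chars_in_quartet=4 acc=0xC61AE3 -> emit C6 1A E3, reset; bytes_emitted=3
After char 4 ('7'=59): chars_in_quartet=1 acc=0x3B bytes_emitted=3
After char 5 ('7'=59): chars_in_quartet=2 acc=0xEFB bytes_emitted=3
After char 6 ('W'=22): chars_in_quartet=3 acc=0x3BED6 bytes_emitted=3
After char 7 ('r'=43): chars_in_quartet=4 acc=0xEFB5AB -> emit EF B5 AB, reset; bytes_emitted=6

Answer: C6 1A E3 EF B5 AB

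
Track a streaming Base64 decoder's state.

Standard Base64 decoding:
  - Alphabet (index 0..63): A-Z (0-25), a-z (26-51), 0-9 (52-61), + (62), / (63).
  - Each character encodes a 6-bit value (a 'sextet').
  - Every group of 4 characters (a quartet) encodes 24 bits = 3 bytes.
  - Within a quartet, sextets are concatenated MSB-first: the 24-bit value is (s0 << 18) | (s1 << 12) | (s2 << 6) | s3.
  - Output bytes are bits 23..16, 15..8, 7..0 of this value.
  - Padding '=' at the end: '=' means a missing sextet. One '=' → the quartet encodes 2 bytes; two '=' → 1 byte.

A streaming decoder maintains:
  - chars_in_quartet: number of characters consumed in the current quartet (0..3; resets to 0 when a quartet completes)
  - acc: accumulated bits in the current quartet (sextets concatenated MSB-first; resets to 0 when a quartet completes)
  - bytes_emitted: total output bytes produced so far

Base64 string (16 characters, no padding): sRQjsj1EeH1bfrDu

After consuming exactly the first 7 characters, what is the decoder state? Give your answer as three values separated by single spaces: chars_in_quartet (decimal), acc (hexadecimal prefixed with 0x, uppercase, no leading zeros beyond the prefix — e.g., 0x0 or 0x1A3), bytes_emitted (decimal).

After char 0 ('s'=44): chars_in_quartet=1 acc=0x2C bytes_emitted=0
After char 1 ('R'=17): chars_in_quartet=2 acc=0xB11 bytes_emitted=0
After char 2 ('Q'=16): chars_in_quartet=3 acc=0x2C450 bytes_emitted=0
After char 3 ('j'=35): chars_in_quartet=4 acc=0xB11423 -> emit B1 14 23, reset; bytes_emitted=3
After char 4 ('s'=44): chars_in_quartet=1 acc=0x2C bytes_emitted=3
After char 5 ('j'=35): chars_in_quartet=2 acc=0xB23 bytes_emitted=3
After char 6 ('1'=53): chars_in_quartet=3 acc=0x2C8F5 bytes_emitted=3

Answer: 3 0x2C8F5 3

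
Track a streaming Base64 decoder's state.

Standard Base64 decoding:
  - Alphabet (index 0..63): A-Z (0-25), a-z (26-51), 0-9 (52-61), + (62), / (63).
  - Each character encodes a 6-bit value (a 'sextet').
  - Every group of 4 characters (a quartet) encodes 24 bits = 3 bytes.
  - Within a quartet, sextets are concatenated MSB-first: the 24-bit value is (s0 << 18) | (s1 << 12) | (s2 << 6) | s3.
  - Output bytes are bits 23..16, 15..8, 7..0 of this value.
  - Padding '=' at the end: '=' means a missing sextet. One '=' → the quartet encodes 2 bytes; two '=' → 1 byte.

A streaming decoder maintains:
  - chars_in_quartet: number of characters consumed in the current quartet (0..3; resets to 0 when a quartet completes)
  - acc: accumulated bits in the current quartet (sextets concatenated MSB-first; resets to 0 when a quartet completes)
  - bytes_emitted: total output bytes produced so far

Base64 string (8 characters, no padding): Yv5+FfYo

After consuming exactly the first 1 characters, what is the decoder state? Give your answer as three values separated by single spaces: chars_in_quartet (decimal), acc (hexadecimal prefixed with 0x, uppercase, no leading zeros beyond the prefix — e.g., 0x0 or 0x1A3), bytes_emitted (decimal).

After char 0 ('Y'=24): chars_in_quartet=1 acc=0x18 bytes_emitted=0

Answer: 1 0x18 0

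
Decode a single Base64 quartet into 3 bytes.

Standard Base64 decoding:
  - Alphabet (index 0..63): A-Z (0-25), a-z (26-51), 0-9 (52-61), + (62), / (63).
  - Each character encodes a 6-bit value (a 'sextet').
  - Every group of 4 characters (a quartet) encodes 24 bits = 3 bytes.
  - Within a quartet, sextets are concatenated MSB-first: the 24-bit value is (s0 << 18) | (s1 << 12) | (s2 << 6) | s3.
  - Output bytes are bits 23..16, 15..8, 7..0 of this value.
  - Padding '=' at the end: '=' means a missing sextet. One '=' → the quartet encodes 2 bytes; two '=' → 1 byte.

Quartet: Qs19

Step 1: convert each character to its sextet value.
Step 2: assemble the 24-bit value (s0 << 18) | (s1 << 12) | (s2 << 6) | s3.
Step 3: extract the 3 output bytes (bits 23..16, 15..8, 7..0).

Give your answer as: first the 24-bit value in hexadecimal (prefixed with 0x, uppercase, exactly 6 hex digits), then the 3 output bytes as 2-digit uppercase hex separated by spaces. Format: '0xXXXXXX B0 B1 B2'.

Sextets: Q=16, s=44, 1=53, 9=61
24-bit: (16<<18) | (44<<12) | (53<<6) | 61
      = 0x400000 | 0x02C000 | 0x000D40 | 0x00003D
      = 0x42CD7D
Bytes: (v>>16)&0xFF=42, (v>>8)&0xFF=CD, v&0xFF=7D

Answer: 0x42CD7D 42 CD 7D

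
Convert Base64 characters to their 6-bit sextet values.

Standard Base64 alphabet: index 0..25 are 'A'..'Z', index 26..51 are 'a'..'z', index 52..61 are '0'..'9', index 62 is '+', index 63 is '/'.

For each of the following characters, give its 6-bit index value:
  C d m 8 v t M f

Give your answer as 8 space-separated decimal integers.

Answer: 2 29 38 60 47 45 12 31

Derivation:
'C': A..Z range, ord('C') − ord('A') = 2
'd': a..z range, 26 + ord('d') − ord('a') = 29
'm': a..z range, 26 + ord('m') − ord('a') = 38
'8': 0..9 range, 52 + ord('8') − ord('0') = 60
'v': a..z range, 26 + ord('v') − ord('a') = 47
't': a..z range, 26 + ord('t') − ord('a') = 45
'M': A..Z range, ord('M') − ord('A') = 12
'f': a..z range, 26 + ord('f') − ord('a') = 31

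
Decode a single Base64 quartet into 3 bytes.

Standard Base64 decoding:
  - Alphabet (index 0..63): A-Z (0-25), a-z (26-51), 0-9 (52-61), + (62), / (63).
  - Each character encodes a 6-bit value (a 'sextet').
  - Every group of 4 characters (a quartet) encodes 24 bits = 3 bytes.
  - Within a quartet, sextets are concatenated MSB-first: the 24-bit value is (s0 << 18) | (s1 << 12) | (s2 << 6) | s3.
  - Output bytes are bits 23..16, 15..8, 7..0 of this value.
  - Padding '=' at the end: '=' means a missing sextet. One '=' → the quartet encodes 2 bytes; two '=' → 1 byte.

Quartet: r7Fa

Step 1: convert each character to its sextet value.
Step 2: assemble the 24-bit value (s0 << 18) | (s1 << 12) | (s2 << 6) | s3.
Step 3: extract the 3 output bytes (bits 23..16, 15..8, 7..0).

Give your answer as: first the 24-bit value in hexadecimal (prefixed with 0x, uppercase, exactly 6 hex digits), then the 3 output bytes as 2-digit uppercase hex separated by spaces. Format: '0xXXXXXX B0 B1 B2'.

Sextets: r=43, 7=59, F=5, a=26
24-bit: (43<<18) | (59<<12) | (5<<6) | 26
      = 0xAC0000 | 0x03B000 | 0x000140 | 0x00001A
      = 0xAFB15A
Bytes: (v>>16)&0xFF=AF, (v>>8)&0xFF=B1, v&0xFF=5A

Answer: 0xAFB15A AF B1 5A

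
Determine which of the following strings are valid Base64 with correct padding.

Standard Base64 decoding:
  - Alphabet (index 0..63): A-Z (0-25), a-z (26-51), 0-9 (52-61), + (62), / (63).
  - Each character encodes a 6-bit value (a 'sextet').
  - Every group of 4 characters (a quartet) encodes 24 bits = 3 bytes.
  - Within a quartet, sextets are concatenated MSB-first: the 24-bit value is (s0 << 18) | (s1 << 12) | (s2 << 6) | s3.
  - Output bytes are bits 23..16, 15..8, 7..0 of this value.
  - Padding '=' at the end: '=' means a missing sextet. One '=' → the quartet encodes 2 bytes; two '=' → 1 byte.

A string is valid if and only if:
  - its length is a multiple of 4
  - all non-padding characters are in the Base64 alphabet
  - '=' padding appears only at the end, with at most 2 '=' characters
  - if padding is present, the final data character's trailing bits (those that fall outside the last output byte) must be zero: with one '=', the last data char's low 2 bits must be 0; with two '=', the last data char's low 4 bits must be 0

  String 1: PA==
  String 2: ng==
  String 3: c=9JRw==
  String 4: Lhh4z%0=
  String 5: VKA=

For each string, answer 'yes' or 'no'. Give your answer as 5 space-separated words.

String 1: 'PA==' → valid
String 2: 'ng==' → valid
String 3: 'c=9JRw==' → invalid (bad char(s): ['=']; '=' in middle)
String 4: 'Lhh4z%0=' → invalid (bad char(s): ['%'])
String 5: 'VKA=' → valid

Answer: yes yes no no yes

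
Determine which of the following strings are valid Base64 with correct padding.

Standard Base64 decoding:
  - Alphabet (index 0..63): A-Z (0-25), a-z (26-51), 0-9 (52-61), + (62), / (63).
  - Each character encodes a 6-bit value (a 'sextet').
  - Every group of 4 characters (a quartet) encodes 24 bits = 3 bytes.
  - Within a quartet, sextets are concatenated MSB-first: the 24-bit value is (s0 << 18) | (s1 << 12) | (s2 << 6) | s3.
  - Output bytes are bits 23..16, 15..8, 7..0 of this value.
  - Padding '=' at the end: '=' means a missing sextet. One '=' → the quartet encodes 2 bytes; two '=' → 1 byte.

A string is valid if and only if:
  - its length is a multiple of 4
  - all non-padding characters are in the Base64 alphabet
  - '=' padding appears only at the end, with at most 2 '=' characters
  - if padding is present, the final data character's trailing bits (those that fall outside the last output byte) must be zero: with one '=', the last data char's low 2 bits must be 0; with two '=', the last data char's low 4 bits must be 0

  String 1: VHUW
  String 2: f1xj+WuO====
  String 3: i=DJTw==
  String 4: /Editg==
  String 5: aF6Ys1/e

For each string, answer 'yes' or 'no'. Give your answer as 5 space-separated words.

Answer: yes no no yes yes

Derivation:
String 1: 'VHUW' → valid
String 2: 'f1xj+WuO====' → invalid (4 pad chars (max 2))
String 3: 'i=DJTw==' → invalid (bad char(s): ['=']; '=' in middle)
String 4: '/Editg==' → valid
String 5: 'aF6Ys1/e' → valid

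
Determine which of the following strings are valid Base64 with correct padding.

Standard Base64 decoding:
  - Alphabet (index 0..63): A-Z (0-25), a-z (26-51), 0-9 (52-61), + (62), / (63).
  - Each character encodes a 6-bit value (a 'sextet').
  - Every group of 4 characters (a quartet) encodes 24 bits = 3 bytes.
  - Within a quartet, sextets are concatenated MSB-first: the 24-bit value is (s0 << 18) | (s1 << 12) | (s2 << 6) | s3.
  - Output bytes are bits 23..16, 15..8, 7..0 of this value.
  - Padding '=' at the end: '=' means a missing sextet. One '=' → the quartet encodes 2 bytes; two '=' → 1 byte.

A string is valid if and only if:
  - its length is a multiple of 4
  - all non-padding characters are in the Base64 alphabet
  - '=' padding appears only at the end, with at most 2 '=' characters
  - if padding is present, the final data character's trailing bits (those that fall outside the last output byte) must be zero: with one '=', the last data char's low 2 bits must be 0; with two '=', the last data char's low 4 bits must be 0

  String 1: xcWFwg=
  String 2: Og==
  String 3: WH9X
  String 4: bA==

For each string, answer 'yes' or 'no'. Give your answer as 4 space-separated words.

Answer: no yes yes yes

Derivation:
String 1: 'xcWFwg=' → invalid (len=7 not mult of 4)
String 2: 'Og==' → valid
String 3: 'WH9X' → valid
String 4: 'bA==' → valid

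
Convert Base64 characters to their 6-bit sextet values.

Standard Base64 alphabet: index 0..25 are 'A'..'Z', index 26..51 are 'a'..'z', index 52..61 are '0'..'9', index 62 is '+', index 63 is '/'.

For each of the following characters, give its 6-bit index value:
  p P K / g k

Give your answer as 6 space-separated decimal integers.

Answer: 41 15 10 63 32 36

Derivation:
'p': a..z range, 26 + ord('p') − ord('a') = 41
'P': A..Z range, ord('P') − ord('A') = 15
'K': A..Z range, ord('K') − ord('A') = 10
'/': index 63
'g': a..z range, 26 + ord('g') − ord('a') = 32
'k': a..z range, 26 + ord('k') − ord('a') = 36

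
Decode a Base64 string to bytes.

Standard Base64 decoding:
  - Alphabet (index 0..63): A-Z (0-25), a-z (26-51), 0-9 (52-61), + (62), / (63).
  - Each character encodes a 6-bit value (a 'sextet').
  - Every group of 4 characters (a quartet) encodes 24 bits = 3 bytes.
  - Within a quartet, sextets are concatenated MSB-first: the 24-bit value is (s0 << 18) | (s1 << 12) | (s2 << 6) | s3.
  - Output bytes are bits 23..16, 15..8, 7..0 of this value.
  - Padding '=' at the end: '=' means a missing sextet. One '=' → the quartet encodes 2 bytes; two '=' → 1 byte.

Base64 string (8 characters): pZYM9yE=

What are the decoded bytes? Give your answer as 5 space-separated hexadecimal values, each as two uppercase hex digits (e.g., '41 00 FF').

Answer: A5 96 0C F7 21

Derivation:
After char 0 ('p'=41): chars_in_quartet=1 acc=0x29 bytes_emitted=0
After char 1 ('Z'=25): chars_in_quartet=2 acc=0xA59 bytes_emitted=0
After char 2 ('Y'=24): chars_in_quartet=3 acc=0x29658 bytes_emitted=0
After char 3 ('M'=12): chars_in_quartet=4 acc=0xA5960C -> emit A5 96 0C, reset; bytes_emitted=3
After char 4 ('9'=61): chars_in_quartet=1 acc=0x3D bytes_emitted=3
After char 5 ('y'=50): chars_in_quartet=2 acc=0xF72 bytes_emitted=3
After char 6 ('E'=4): chars_in_quartet=3 acc=0x3DC84 bytes_emitted=3
Padding '=': partial quartet acc=0x3DC84 -> emit F7 21; bytes_emitted=5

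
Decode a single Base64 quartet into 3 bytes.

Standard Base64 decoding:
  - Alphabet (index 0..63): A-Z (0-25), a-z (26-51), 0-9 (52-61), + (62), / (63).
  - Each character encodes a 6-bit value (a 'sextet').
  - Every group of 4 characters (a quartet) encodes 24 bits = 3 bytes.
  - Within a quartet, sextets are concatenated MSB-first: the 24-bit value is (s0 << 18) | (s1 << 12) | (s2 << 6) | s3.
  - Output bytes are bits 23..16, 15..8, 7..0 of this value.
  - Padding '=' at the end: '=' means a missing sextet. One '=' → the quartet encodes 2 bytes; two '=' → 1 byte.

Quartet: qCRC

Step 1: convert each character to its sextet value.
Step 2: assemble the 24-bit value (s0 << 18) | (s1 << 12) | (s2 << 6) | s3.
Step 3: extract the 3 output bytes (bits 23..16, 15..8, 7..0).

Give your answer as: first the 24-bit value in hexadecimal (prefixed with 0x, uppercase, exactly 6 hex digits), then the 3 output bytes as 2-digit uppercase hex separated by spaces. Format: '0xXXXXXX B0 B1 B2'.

Answer: 0xA82442 A8 24 42

Derivation:
Sextets: q=42, C=2, R=17, C=2
24-bit: (42<<18) | (2<<12) | (17<<6) | 2
      = 0xA80000 | 0x002000 | 0x000440 | 0x000002
      = 0xA82442
Bytes: (v>>16)&0xFF=A8, (v>>8)&0xFF=24, v&0xFF=42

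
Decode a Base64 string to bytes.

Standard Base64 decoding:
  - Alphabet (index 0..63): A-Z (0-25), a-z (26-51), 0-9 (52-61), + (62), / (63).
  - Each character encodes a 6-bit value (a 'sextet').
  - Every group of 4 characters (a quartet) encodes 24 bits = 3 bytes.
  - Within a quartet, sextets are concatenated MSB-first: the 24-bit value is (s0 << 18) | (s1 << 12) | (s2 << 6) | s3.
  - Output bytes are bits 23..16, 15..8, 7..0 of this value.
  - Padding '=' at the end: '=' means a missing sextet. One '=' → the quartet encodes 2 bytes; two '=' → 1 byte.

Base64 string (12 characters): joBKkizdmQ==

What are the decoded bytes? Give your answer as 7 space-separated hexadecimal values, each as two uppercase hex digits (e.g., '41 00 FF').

Answer: 8E 80 4A 92 2C DD 99

Derivation:
After char 0 ('j'=35): chars_in_quartet=1 acc=0x23 bytes_emitted=0
After char 1 ('o'=40): chars_in_quartet=2 acc=0x8E8 bytes_emitted=0
After char 2 ('B'=1): chars_in_quartet=3 acc=0x23A01 bytes_emitted=0
After char 3 ('K'=10): chars_in_quartet=4 acc=0x8E804A -> emit 8E 80 4A, reset; bytes_emitted=3
After char 4 ('k'=36): chars_in_quartet=1 acc=0x24 bytes_emitted=3
After char 5 ('i'=34): chars_in_quartet=2 acc=0x922 bytes_emitted=3
After char 6 ('z'=51): chars_in_quartet=3 acc=0x248B3 bytes_emitted=3
After char 7 ('d'=29): chars_in_quartet=4 acc=0x922CDD -> emit 92 2C DD, reset; bytes_emitted=6
After char 8 ('m'=38): chars_in_quartet=1 acc=0x26 bytes_emitted=6
After char 9 ('Q'=16): chars_in_quartet=2 acc=0x990 bytes_emitted=6
Padding '==': partial quartet acc=0x990 -> emit 99; bytes_emitted=7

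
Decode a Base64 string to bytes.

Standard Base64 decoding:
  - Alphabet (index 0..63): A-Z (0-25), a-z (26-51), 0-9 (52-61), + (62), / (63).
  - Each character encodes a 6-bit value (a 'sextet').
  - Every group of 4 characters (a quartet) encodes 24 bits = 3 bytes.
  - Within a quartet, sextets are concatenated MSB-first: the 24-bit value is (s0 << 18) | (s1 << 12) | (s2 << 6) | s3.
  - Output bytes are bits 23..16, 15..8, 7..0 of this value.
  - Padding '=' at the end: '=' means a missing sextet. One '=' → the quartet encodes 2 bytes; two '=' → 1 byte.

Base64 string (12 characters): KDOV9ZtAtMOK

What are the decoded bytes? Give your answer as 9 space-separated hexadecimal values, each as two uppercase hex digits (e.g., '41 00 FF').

After char 0 ('K'=10): chars_in_quartet=1 acc=0xA bytes_emitted=0
After char 1 ('D'=3): chars_in_quartet=2 acc=0x283 bytes_emitted=0
After char 2 ('O'=14): chars_in_quartet=3 acc=0xA0CE bytes_emitted=0
After char 3 ('V'=21): chars_in_quartet=4 acc=0x283395 -> emit 28 33 95, reset; bytes_emitted=3
After char 4 ('9'=61): chars_in_quartet=1 acc=0x3D bytes_emitted=3
After char 5 ('Z'=25): chars_in_quartet=2 acc=0xF59 bytes_emitted=3
After char 6 ('t'=45): chars_in_quartet=3 acc=0x3D66D bytes_emitted=3
After char 7 ('A'=0): chars_in_quartet=4 acc=0xF59B40 -> emit F5 9B 40, reset; bytes_emitted=6
After char 8 ('t'=45): chars_in_quartet=1 acc=0x2D bytes_emitted=6
After char 9 ('M'=12): chars_in_quartet=2 acc=0xB4C bytes_emitted=6
After char 10 ('O'=14): chars_in_quartet=3 acc=0x2D30E bytes_emitted=6
After char 11 ('K'=10): chars_in_quartet=4 acc=0xB4C38A -> emit B4 C3 8A, reset; bytes_emitted=9

Answer: 28 33 95 F5 9B 40 B4 C3 8A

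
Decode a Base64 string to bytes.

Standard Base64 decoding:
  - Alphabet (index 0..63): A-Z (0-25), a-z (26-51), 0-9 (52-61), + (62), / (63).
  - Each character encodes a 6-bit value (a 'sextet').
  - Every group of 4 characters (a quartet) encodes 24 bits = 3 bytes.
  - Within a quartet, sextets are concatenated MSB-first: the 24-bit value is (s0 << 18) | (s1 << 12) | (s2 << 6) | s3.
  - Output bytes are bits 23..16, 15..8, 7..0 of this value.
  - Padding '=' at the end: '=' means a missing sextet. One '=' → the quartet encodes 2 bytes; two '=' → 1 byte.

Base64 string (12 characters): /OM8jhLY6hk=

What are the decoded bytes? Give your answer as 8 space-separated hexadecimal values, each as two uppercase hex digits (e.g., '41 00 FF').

Answer: FC E3 3C 8E 12 D8 EA 19

Derivation:
After char 0 ('/'=63): chars_in_quartet=1 acc=0x3F bytes_emitted=0
After char 1 ('O'=14): chars_in_quartet=2 acc=0xFCE bytes_emitted=0
After char 2 ('M'=12): chars_in_quartet=3 acc=0x3F38C bytes_emitted=0
After char 3 ('8'=60): chars_in_quartet=4 acc=0xFCE33C -> emit FC E3 3C, reset; bytes_emitted=3
After char 4 ('j'=35): chars_in_quartet=1 acc=0x23 bytes_emitted=3
After char 5 ('h'=33): chars_in_quartet=2 acc=0x8E1 bytes_emitted=3
After char 6 ('L'=11): chars_in_quartet=3 acc=0x2384B bytes_emitted=3
After char 7 ('Y'=24): chars_in_quartet=4 acc=0x8E12D8 -> emit 8E 12 D8, reset; bytes_emitted=6
After char 8 ('6'=58): chars_in_quartet=1 acc=0x3A bytes_emitted=6
After char 9 ('h'=33): chars_in_quartet=2 acc=0xEA1 bytes_emitted=6
After char 10 ('k'=36): chars_in_quartet=3 acc=0x3A864 bytes_emitted=6
Padding '=': partial quartet acc=0x3A864 -> emit EA 19; bytes_emitted=8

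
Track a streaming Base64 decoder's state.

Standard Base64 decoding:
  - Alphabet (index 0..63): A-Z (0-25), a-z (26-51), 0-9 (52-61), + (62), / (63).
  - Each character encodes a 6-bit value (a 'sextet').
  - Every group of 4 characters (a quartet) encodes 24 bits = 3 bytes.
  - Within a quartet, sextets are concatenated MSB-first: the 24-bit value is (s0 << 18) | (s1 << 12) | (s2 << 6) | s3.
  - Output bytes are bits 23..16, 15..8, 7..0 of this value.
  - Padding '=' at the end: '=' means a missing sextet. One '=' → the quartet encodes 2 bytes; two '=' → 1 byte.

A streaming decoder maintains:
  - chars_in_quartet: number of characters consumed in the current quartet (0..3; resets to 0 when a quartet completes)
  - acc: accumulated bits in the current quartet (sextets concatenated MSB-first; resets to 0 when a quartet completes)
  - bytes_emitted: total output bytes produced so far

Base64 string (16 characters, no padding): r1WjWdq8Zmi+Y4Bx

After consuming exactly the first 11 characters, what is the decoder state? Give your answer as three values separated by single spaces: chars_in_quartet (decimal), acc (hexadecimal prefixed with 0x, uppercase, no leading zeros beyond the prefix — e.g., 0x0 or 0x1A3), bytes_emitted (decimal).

Answer: 3 0x199A2 6

Derivation:
After char 0 ('r'=43): chars_in_quartet=1 acc=0x2B bytes_emitted=0
After char 1 ('1'=53): chars_in_quartet=2 acc=0xAF5 bytes_emitted=0
After char 2 ('W'=22): chars_in_quartet=3 acc=0x2BD56 bytes_emitted=0
After char 3 ('j'=35): chars_in_quartet=4 acc=0xAF55A3 -> emit AF 55 A3, reset; bytes_emitted=3
After char 4 ('W'=22): chars_in_quartet=1 acc=0x16 bytes_emitted=3
After char 5 ('d'=29): chars_in_quartet=2 acc=0x59D bytes_emitted=3
After char 6 ('q'=42): chars_in_quartet=3 acc=0x1676A bytes_emitted=3
After char 7 ('8'=60): chars_in_quartet=4 acc=0x59DABC -> emit 59 DA BC, reset; bytes_emitted=6
After char 8 ('Z'=25): chars_in_quartet=1 acc=0x19 bytes_emitted=6
After char 9 ('m'=38): chars_in_quartet=2 acc=0x666 bytes_emitted=6
After char 10 ('i'=34): chars_in_quartet=3 acc=0x199A2 bytes_emitted=6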